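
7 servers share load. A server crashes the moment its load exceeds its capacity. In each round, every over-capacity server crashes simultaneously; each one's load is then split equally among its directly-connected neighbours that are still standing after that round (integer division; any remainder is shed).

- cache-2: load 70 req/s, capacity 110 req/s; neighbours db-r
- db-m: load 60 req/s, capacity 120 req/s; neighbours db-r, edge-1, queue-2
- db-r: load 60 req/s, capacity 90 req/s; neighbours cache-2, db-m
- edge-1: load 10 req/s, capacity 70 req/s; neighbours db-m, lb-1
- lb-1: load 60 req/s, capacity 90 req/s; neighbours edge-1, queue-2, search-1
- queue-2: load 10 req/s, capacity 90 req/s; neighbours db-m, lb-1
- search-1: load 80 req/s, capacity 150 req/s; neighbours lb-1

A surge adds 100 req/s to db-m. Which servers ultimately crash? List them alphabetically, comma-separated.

Round 1 — db-m at 160 > 120. db-m crashes.
  db-m sheds 160 req/s to db-r, edge-1, queue-2: 53 each (1 lost).
    db-r: 60+53 = 113 > 90
    edge-1: 10+53 = 63 ≤ 70
    queue-2: 10+53 = 63 ≤ 90
Round 2 — db-r crashes.
  db-r sheds 113 req/s to cache-2: 113 each.
    cache-2: 70+113 = 183 > 110
Round 3 — cache-2 crashes.
  cache-2 sheds 183 req/s: no online neighbours, lost.
No further crashes.

cache-2, db-m, db-r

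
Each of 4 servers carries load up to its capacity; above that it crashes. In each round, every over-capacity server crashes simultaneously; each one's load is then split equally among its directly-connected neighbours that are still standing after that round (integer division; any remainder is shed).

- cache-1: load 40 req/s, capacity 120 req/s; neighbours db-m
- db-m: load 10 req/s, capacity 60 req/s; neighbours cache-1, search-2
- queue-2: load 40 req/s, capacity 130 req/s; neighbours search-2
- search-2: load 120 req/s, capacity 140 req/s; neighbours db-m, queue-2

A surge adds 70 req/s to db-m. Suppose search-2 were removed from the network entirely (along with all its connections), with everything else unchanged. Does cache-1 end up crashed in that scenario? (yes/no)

With search-2 removed:
Round 1 — db-m at 80 > 60. db-m crashes.
  db-m sheds 80 req/s to cache-1: 80 each.
    cache-1: 40+80 = 120 ≤ 120
No further crashes.

no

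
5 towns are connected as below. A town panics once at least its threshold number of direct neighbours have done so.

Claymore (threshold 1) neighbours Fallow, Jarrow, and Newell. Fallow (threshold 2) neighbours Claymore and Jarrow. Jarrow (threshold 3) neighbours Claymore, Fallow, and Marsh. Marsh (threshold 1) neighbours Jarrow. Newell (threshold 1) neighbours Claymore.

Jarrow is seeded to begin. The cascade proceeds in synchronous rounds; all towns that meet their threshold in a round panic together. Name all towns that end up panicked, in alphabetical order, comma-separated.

Claymore, Fallow, Jarrow, Marsh, Newell

Round 1 — Jarrow panics (initial).
Round 2 — checking thresholds:
  Claymore: 1 of 3 neighbours ≥ 1, panics.
  Fallow: 1 of 2 neighbours < 2, not yet.
  Marsh: 1 of 1 neighbours ≥ 1, panics.
Round 3 — checking thresholds:
  Fallow: 2 of 2 neighbours ≥ 2, panics.
  Newell: 1 of 1 neighbours ≥ 1, panics.
Round 4 — no new panics; cascade stops.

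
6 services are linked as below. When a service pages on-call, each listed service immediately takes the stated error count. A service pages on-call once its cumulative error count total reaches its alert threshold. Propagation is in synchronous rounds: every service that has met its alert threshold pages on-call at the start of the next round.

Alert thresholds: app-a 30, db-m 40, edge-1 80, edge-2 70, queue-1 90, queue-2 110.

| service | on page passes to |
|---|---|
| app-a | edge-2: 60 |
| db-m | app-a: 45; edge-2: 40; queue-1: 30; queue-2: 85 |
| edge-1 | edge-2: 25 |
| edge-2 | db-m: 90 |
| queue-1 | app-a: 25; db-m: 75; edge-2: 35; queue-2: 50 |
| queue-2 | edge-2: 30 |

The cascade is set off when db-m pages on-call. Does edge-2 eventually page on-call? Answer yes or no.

yes

Round 1 — db-m pages on-call (initial).
  app-a: +45 → 45 ≥ 30
  edge-2: +40 → 40 < 70
  queue-1: +30 → 30 < 90
  queue-2: +85 → 85 < 110
Round 2 — app-a pages on-call.
  edge-2: +60 → 100 ≥ 70
Round 3 — edge-2 pages on-call.
No further pages.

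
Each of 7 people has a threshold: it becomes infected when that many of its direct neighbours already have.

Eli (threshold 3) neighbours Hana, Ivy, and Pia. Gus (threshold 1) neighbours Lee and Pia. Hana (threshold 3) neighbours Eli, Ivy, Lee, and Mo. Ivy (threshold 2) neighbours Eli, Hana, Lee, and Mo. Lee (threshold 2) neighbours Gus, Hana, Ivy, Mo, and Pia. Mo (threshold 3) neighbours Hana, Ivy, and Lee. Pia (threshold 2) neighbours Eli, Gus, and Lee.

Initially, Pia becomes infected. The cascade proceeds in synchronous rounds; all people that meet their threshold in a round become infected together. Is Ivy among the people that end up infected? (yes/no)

no

Round 1 — Pia becomes infected (initial).
Round 2 — checking thresholds:
  Eli: 1 of 3 neighbours < 3, below threshold.
  Gus: 1 of 2 neighbours ≥ 1, becomes infected.
  Lee: 1 of 5 neighbours < 2, below threshold.
Round 3 — checking thresholds:
  Eli: 1 of 3 neighbours < 3, below threshold.
  Lee: 2 of 5 neighbours ≥ 2, becomes infected.
Round 4 — no new infections; cascade stops.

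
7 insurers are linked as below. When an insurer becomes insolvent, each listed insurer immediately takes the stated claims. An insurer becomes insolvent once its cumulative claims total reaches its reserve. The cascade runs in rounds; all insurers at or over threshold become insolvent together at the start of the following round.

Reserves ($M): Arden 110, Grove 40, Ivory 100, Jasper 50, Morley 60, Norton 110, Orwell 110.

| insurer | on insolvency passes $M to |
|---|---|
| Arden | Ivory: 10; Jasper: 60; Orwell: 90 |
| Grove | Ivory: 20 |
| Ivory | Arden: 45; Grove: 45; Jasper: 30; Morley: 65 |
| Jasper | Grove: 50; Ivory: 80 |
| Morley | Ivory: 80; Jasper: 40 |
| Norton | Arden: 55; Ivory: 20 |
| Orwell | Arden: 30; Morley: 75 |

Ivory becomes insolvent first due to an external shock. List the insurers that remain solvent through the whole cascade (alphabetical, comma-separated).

Arden, Norton, Orwell

Round 1 — Ivory becomes insolvent (initial).
  Arden: +45 → 45 < 110
  Grove: +45 → 45 ≥ 40
  Jasper: +30 → 30 < 50
  Morley: +65 → 65 ≥ 60
Round 2 — Grove, Morley become insolvent.
  Jasper: +40 → 70 ≥ 50
Round 3 — Jasper becomes insolvent.
No further insolvencies.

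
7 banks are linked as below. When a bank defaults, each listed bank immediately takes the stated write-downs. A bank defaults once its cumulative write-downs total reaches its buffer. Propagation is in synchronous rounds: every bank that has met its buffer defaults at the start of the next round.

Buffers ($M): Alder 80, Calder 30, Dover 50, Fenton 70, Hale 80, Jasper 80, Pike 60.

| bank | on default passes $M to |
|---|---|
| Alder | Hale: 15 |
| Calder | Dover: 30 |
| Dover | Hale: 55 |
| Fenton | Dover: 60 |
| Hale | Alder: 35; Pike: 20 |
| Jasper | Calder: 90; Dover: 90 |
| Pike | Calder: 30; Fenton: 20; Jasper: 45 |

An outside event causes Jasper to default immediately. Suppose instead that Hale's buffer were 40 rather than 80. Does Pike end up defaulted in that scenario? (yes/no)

With Hale's buffer at 40:
Round 1 — Jasper defaults (initial).
  Calder: +90 → 90 ≥ 30
  Dover: +90 → 90 ≥ 50
Round 2 — Calder, Dover default.
  Hale: +55 → 55 ≥ 40
Round 3 — Hale defaults.
  Alder: +35 → 35 < 80
  Pike: +20 → 20 < 60
No further defaults.

no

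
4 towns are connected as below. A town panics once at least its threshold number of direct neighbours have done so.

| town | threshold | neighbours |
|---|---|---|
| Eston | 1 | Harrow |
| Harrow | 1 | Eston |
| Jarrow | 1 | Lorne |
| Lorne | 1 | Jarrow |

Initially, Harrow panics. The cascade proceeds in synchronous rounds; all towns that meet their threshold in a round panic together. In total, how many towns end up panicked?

2

Round 1 — Harrow panics (initial).
Round 2 — checking thresholds:
  Eston: 1 of 1 neighbours ≥ 1, panics.
Round 3 — no new panics; cascade stops.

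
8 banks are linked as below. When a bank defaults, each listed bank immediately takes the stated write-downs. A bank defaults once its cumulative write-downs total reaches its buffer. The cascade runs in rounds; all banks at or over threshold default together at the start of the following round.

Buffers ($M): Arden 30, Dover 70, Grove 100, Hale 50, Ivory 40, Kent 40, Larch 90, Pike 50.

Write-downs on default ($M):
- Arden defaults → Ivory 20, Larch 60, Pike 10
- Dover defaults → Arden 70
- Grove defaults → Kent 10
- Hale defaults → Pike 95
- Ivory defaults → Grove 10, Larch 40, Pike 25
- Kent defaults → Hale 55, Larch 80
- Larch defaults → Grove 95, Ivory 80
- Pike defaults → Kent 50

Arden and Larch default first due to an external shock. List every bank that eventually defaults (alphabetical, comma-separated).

Arden, Grove, Ivory, Larch

Round 1 — Arden, Larch default (initial).
  Grove: +95 → 95 < 100
  Ivory: +20+80 → 100 ≥ 40
  Pike: +10 → 10 < 50
Round 2 — Ivory defaults.
  Grove: +10 → 105 ≥ 100
  Pike: +25 → 35 < 50
Round 3 — Grove defaults.
  Kent: +10 → 10 < 40
No further defaults.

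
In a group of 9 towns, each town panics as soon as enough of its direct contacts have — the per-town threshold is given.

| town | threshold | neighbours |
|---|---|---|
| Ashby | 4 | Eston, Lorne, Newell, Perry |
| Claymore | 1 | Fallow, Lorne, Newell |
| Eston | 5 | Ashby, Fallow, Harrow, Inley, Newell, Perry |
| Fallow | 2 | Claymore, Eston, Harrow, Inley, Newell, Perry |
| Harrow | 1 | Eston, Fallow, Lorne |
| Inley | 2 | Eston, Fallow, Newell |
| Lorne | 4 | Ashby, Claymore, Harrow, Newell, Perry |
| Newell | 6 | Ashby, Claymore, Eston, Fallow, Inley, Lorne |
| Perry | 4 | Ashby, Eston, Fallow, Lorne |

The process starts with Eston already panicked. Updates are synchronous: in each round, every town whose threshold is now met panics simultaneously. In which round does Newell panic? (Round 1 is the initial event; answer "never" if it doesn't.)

Round 1 — Eston panics (initial).
Round 2 — checking thresholds:
  Ashby: 1 of 4 neighbours < 4, not yet.
  Fallow: 1 of 6 neighbours < 2, not yet.
  Harrow: 1 of 3 neighbours ≥ 1, panics.
  Inley: 1 of 3 neighbours < 2, not yet.
  Newell: 1 of 6 neighbours < 6, not yet.
  Perry: 1 of 4 neighbours < 4, not yet.
Round 3 — checking thresholds:
  Ashby: 1 of 4 neighbours < 4, not yet.
  Fallow: 2 of 6 neighbours ≥ 2, panics.
  Inley: 1 of 3 neighbours < 2, not yet.
  Lorne: 1 of 5 neighbours < 4, not yet.
  Newell: 1 of 6 neighbours < 6, not yet.
  Perry: 1 of 4 neighbours < 4, not yet.
Round 4 — checking thresholds:
  Ashby: 1 of 4 neighbours < 4, not yet.
  Claymore: 1 of 3 neighbours ≥ 1, panics.
  Inley: 2 of 3 neighbours ≥ 2, panics.
  Lorne: 1 of 5 neighbours < 4, not yet.
  Newell: 2 of 6 neighbours < 6, not yet.
  Perry: 2 of 4 neighbours < 4, not yet.
Round 5 — no new panics; cascade stops.

never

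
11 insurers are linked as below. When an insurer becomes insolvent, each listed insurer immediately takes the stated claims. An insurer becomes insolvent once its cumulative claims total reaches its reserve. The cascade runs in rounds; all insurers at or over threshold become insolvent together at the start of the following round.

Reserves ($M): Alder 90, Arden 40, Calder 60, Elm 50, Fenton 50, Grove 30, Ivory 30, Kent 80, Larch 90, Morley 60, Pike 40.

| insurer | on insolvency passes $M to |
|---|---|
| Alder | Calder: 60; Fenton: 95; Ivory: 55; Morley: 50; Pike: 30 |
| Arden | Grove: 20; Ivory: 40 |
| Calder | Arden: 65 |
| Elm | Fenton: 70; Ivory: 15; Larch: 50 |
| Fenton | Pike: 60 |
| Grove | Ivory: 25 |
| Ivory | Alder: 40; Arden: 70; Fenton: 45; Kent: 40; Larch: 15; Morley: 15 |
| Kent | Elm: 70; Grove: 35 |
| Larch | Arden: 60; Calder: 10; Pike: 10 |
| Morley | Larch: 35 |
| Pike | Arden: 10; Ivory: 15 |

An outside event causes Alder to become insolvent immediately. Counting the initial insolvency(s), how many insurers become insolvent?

Round 1 — Alder becomes insolvent (initial).
  Calder: +60 → 60 ≥ 60
  Fenton: +95 → 95 ≥ 50
  Ivory: +55 → 55 ≥ 30
  Morley: +50 → 50 < 60
  Pike: +30 → 30 < 40
Round 2 — Calder, Fenton, Ivory become insolvent.
  Arden: +65+70 → 135 ≥ 40
  Kent: +40 → 40 < 80
  Larch: +15 → 15 < 90
  Morley: +15 → 65 ≥ 60
  Pike: +60 → 90 ≥ 40
Round 3 — Arden, Morley, Pike become insolvent.
  Grove: +20 → 20 < 30
  Larch: +35 → 50 < 90
No further insolvencies.

7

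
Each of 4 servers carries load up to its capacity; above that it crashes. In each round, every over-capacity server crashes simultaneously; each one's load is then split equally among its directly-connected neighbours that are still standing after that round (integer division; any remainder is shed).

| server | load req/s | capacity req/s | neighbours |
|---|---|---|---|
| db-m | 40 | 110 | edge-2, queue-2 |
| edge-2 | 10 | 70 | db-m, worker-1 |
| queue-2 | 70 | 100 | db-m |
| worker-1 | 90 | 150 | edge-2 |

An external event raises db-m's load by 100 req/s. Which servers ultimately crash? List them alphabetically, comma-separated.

db-m, edge-2, queue-2, worker-1

Round 1 — db-m at 140 > 110. db-m crashes.
  db-m sheds 140 req/s to edge-2, queue-2: 70 each.
    edge-2: 10+70 = 80 > 70
    queue-2: 70+70 = 140 > 100
Round 2 — edge-2, queue-2 crash.
  edge-2 sheds 80 req/s to worker-1: 80 each.
    worker-1: 90+80 = 170 > 150
  queue-2 sheds 140 req/s: no online neighbours, lost.
Round 3 — worker-1 crashes.
  worker-1 sheds 170 req/s: no online neighbours, lost.
No further crashes.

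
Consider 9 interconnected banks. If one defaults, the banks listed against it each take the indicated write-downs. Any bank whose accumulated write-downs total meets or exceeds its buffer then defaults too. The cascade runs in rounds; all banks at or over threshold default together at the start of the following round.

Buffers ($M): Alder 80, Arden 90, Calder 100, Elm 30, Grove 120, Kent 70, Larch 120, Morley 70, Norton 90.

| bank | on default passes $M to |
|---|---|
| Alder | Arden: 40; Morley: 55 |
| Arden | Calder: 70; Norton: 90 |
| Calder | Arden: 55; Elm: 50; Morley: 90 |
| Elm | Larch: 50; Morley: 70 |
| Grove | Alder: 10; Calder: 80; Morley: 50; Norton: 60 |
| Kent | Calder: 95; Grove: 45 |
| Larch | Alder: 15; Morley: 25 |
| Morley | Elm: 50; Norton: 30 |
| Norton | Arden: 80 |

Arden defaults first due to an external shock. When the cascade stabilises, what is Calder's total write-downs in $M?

70

Round 1 — Arden defaults (initial).
  Calder: +70 → 70 < 100
  Norton: +90 → 90 ≥ 90
Round 2 — Norton defaults.
No further defaults.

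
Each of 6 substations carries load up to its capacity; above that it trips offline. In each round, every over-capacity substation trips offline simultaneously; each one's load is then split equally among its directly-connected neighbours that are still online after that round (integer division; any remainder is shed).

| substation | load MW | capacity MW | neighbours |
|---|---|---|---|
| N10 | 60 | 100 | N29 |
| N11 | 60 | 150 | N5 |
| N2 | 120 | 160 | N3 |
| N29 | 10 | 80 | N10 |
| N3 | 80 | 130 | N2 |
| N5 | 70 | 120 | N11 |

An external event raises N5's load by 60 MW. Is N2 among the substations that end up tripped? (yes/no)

no

Round 1 — N5 at 130 > 120. N5 trips offline.
  N5 sheds 130 MW to N11: 130 each.
    N11: 60+130 = 190 > 150
Round 2 — N11 trips offline.
  N11 sheds 190 MW: no online neighbours, lost.
No further trips.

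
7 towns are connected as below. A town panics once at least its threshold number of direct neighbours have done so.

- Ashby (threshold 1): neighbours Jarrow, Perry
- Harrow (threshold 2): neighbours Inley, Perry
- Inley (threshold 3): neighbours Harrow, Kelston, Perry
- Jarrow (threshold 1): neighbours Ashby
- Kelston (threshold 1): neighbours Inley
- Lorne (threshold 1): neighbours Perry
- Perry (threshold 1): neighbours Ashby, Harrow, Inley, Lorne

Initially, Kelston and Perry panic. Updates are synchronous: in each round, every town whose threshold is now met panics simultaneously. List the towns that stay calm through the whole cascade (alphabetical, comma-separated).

Round 1 — Kelston, Perry panic (initial).
Round 2 — checking thresholds:
  Ashby: 1 of 2 neighbours ≥ 1, panics.
  Harrow: 1 of 2 neighbours < 2, not yet.
  Inley: 2 of 3 neighbours < 3, not yet.
  Lorne: 1 of 1 neighbours ≥ 1, panics.
Round 3 — checking thresholds:
  Harrow: 1 of 2 neighbours < 2, not yet.
  Inley: 2 of 3 neighbours < 3, not yet.
  Jarrow: 1 of 1 neighbours ≥ 1, panics.
Round 4 — no new panics; cascade stops.

Harrow, Inley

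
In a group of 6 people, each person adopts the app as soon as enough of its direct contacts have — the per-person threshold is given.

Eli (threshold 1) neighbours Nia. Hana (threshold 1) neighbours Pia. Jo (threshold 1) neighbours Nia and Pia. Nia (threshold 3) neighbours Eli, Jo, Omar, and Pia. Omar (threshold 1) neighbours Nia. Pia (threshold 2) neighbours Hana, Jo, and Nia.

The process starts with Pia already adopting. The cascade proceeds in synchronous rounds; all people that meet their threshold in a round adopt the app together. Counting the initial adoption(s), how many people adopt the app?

Round 1 — Pia adopts the app (initial).
Round 2 — checking thresholds:
  Hana: 1 of 1 neighbours ≥ 1, adopts the app.
  Jo: 1 of 2 neighbours ≥ 1, adopts the app.
  Nia: 1 of 4 neighbours < 3, holds.
Round 3 — no new adoptions; cascade stops.

3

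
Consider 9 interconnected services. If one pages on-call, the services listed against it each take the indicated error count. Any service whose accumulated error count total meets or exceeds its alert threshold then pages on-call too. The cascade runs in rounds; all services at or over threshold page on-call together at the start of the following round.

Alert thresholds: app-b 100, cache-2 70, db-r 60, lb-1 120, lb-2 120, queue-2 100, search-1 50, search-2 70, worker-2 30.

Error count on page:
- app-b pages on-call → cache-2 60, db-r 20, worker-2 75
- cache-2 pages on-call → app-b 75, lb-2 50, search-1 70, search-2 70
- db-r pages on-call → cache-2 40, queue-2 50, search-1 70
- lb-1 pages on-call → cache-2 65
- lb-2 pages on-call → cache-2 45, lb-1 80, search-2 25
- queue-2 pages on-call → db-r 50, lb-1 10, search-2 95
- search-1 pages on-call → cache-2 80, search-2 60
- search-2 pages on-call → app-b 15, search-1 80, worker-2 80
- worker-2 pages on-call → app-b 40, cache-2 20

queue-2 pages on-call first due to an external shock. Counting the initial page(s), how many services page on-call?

Round 1 — queue-2 pages on-call (initial).
  db-r: +50 → 50 < 60
  lb-1: +10 → 10 < 120
  search-2: +95 → 95 ≥ 70
Round 2 — search-2 pages on-call.
  app-b: +15 → 15 < 100
  search-1: +80 → 80 ≥ 50
  worker-2: +80 → 80 ≥ 30
Round 3 — search-1, worker-2 page on-call.
  app-b: +40 → 55 < 100
  cache-2: +80+20 → 100 ≥ 70
Round 4 — cache-2 pages on-call.
  app-b: +75 → 130 ≥ 100
  lb-2: +50 → 50 < 120
Round 5 — app-b pages on-call.
  db-r: +20 → 70 ≥ 60
Round 6 — db-r pages on-call.
No further pages.

7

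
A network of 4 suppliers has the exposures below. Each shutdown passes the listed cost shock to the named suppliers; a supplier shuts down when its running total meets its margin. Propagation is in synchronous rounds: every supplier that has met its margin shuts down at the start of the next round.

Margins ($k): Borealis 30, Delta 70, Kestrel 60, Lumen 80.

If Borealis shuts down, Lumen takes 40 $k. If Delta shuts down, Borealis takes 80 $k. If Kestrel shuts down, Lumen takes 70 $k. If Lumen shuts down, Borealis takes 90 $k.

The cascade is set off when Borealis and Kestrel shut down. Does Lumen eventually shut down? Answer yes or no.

Round 1 — Borealis, Kestrel shut down (initial).
  Lumen: +40+70 → 110 ≥ 80
Round 2 — Lumen shuts down.
No further shutdowns.

yes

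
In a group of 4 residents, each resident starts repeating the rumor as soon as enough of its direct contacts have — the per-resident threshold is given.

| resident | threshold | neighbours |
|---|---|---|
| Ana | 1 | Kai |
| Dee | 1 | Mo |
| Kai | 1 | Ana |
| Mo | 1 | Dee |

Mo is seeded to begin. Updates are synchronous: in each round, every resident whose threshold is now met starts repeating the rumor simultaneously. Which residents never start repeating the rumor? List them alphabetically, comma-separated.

Ana, Kai

Round 1 — Mo starts repeating the rumor (initial).
Round 2 — checking thresholds:
  Dee: 1 of 1 neighbours ≥ 1, starts repeating the rumor.
Round 3 — no new spreads; cascade stops.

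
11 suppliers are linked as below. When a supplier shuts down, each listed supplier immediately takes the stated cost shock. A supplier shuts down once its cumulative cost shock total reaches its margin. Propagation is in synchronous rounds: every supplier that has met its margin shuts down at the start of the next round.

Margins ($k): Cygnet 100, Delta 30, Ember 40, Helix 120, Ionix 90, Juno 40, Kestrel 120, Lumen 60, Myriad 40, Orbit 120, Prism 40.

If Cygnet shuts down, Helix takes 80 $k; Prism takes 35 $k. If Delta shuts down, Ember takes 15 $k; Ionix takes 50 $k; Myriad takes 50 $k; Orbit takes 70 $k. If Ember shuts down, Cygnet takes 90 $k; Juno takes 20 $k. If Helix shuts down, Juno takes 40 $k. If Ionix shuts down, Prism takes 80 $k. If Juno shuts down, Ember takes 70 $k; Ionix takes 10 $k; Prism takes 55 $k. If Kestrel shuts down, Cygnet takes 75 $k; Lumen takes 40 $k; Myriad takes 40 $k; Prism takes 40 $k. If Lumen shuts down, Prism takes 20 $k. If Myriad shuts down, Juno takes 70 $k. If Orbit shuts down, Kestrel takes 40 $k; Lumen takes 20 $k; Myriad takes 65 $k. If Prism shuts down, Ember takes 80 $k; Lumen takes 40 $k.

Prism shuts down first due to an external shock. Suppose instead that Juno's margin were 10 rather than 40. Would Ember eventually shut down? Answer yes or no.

With Juno's margin at 10:
Round 1 — Prism shuts down (initial).
  Ember: +80 → 80 ≥ 40
  Lumen: +40 → 40 < 60
Round 2 — Ember shuts down.
  Cygnet: +90 → 90 < 100
  Juno: +20 → 20 ≥ 10
Round 3 — Juno shuts down.
  Ionix: +10 → 10 < 90
No further shutdowns.

yes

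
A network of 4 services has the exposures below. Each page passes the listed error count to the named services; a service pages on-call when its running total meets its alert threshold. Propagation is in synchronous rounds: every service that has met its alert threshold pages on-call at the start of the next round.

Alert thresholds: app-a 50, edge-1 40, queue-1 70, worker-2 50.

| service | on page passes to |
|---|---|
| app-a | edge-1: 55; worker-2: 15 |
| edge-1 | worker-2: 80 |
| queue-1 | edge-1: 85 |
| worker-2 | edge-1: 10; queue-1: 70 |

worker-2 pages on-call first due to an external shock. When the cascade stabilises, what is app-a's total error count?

0

Round 1 — worker-2 pages on-call (initial).
  edge-1: +10 → 10 < 40
  queue-1: +70 → 70 ≥ 70
Round 2 — queue-1 pages on-call.
  edge-1: +85 → 95 ≥ 40
Round 3 — edge-1 pages on-call.
No further pages.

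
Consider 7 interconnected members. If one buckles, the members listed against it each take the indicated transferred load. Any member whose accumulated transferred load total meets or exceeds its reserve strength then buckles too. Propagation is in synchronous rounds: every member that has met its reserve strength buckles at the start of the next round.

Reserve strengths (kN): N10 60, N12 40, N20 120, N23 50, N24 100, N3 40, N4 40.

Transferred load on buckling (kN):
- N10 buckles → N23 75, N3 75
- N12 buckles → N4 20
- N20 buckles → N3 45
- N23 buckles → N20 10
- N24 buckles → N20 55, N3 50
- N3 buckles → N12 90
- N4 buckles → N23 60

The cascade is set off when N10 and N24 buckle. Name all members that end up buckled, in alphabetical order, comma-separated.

N10, N12, N23, N24, N3

Round 1 — N10, N24 buckle (initial).
  N20: +55 → 55 < 120
  N23: +75 → 75 ≥ 50
  N3: +75+50 → 125 ≥ 40
Round 2 — N23, N3 buckle.
  N12: +90 → 90 ≥ 40
  N20: +10 → 65 < 120
Round 3 — N12 buckles.
  N4: +20 → 20 < 40
No further bucklings.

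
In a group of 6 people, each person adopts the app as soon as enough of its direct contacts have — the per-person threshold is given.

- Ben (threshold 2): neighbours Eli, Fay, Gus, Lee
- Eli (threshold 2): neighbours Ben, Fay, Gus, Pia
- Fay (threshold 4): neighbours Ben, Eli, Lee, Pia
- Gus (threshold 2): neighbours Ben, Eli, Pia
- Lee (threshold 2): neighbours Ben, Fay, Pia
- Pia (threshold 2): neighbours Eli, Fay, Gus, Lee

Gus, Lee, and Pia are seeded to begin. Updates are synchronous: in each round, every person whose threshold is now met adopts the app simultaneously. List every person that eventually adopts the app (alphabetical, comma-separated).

Ben, Eli, Fay, Gus, Lee, Pia

Round 1 — Gus, Lee, Pia adopt the app (initial).
Round 2 — checking thresholds:
  Ben: 2 of 4 neighbours ≥ 2, adopts the app.
  Eli: 2 of 4 neighbours ≥ 2, adopts the app.
  Fay: 2 of 4 neighbours < 4, below threshold.
Round 3 — checking thresholds:
  Fay: 4 of 4 neighbours ≥ 4, adopts the app.
Round 4 — no new adoptions; cascade stops.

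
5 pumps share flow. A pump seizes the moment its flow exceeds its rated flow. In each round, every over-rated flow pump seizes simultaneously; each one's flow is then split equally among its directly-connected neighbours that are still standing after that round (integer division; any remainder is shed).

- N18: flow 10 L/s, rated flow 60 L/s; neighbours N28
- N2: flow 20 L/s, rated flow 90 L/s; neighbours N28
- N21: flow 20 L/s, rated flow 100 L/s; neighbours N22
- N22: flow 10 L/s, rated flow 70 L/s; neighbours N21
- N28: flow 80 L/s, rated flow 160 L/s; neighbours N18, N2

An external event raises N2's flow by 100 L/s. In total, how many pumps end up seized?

3

Round 1 — N2 at 120 > 90. N2 seizes.
  N2 sheds 120 L/s to N28: 120 each.
    N28: 80+120 = 200 > 160
Round 2 — N28 seizes.
  N28 sheds 200 L/s to N18: 200 each.
    N18: 10+200 = 210 > 60
Round 3 — N18 seizes.
  N18 sheds 210 L/s: no online neighbours, lost.
No further seizures.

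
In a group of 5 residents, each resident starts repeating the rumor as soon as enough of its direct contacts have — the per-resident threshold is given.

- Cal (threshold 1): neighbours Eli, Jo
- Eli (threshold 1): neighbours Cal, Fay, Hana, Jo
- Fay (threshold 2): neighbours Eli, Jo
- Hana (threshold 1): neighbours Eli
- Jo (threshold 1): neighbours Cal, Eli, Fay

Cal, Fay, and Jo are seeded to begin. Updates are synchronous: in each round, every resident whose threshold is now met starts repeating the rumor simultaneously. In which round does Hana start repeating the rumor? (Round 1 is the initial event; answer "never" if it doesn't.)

Round 1 — Cal, Fay, Jo start repeating the rumor (initial).
Round 2 — checking thresholds:
  Eli: 3 of 4 neighbours ≥ 1, starts repeating the rumor.
Round 3 — checking thresholds:
  Hana: 1 of 1 neighbours ≥ 1, starts repeating the rumor.
Round 4 — no new spreads; cascade stops.

3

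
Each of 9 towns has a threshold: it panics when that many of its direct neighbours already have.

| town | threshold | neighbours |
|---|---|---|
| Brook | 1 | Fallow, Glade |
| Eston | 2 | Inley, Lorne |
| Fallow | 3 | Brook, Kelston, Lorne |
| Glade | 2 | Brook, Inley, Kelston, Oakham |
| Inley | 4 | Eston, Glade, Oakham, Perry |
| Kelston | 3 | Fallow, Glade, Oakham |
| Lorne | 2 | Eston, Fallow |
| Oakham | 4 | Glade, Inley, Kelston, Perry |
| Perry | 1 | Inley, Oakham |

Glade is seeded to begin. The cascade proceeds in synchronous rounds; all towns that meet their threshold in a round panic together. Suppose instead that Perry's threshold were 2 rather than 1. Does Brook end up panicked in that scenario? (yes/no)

yes

With Perry's threshold at 2:
Round 1 — Glade panics (initial).
Round 2 — checking thresholds:
  Brook: 1 of 2 neighbours ≥ 1, panics.
  Inley: 1 of 4 neighbours < 4, below threshold.
  Kelston: 1 of 3 neighbours < 3, below threshold.
  Oakham: 1 of 4 neighbours < 4, below threshold.
Round 3 — no new panics; cascade stops.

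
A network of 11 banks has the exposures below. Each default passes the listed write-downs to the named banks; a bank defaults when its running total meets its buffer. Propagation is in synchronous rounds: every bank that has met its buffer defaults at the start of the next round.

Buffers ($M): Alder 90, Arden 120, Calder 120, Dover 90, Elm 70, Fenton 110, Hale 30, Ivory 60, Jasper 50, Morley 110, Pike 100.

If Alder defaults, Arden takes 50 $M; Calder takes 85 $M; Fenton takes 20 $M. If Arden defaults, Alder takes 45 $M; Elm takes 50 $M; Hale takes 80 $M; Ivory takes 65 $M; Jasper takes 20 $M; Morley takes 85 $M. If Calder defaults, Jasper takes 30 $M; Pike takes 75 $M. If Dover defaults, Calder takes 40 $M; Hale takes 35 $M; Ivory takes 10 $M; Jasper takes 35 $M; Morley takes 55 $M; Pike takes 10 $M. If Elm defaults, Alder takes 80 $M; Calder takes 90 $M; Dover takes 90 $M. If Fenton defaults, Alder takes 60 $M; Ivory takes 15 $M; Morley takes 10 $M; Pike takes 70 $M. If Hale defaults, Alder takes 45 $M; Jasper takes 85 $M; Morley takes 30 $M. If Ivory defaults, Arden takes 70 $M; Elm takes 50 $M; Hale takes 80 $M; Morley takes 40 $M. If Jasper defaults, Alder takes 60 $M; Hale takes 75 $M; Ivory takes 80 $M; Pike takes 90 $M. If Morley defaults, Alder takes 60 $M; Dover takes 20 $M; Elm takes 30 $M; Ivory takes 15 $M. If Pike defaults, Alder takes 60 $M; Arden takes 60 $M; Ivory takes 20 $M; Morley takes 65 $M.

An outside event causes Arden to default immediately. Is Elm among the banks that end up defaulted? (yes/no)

yes

Round 1 — Arden defaults (initial).
  Alder: +45 → 45 < 90
  Elm: +50 → 50 < 70
  Hale: +80 → 80 ≥ 30
  Ivory: +65 → 65 ≥ 60
  Jasper: +20 → 20 < 50
  Morley: +85 → 85 < 110
Round 2 — Hale, Ivory default.
  Alder: +45 → 90 ≥ 90
  Elm: +50 → 100 ≥ 70
  Jasper: +85 → 105 ≥ 50
  Morley: +30+40 → 155 ≥ 110
Round 3 — Alder, Elm, Jasper, Morley default.
  Calder: +85+90 → 175 ≥ 120
  Dover: +90+20 → 110 ≥ 90
  Fenton: +20 → 20 < 110
  Pike: +90 → 90 < 100
Round 4 — Calder, Dover default.
  Pike: +75+10 → 175 ≥ 100
Round 5 — Pike defaults.
No further defaults.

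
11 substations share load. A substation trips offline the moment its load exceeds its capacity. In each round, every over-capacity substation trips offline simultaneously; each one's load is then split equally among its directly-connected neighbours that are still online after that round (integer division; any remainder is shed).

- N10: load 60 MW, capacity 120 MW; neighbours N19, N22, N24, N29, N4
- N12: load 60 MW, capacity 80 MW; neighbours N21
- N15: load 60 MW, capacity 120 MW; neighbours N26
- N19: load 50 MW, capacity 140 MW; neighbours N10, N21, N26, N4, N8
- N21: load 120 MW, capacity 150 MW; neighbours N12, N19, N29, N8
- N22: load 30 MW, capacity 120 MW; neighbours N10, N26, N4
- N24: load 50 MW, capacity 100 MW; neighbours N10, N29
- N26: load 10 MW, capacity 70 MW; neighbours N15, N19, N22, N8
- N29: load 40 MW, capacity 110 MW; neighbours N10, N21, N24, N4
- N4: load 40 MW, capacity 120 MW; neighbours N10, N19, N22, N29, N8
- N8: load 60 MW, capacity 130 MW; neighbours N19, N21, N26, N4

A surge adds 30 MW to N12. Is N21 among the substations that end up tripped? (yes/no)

yes

Round 1 — N12 at 90 > 80. N12 trips offline.
  N12 sheds 90 MW to N21: 90 each.
    N21: 120+90 = 210 > 150
Round 2 — N21 trips offline.
  N21 sheds 210 MW to N19, N29, N8: 70 each.
    N19: 50+70 = 120 ≤ 140
    N29: 40+70 = 110 ≤ 110
    N8: 60+70 = 130 ≤ 130
No further trips.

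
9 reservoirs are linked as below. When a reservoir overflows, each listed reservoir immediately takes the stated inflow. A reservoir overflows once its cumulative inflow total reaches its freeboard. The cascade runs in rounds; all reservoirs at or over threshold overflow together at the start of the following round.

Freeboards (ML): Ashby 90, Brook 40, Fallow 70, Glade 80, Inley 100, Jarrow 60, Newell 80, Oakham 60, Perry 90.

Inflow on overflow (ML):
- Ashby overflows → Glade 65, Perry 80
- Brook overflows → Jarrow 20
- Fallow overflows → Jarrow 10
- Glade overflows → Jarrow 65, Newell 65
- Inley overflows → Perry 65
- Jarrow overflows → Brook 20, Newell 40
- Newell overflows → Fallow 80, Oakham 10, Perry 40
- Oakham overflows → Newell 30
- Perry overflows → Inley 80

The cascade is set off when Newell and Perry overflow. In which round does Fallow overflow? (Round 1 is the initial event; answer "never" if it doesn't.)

Round 1 — Newell, Perry overflow (initial).
  Fallow: +80 → 80 ≥ 70
  Inley: +80 → 80 < 100
  Oakham: +10 → 10 < 60
Round 2 — Fallow overflows.
  Jarrow: +10 → 10 < 60
No further overflows.

2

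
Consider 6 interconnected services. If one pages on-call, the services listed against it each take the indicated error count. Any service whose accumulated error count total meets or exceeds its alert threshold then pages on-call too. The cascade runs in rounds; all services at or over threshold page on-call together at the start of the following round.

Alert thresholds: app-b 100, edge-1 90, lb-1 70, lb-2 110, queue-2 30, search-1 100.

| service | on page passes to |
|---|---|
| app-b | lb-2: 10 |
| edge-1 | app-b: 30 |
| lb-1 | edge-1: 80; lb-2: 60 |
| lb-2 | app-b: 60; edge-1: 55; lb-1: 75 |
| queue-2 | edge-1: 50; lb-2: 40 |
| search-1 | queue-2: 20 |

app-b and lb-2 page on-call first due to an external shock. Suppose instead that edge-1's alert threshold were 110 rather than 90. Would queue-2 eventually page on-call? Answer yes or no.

no

With edge-1's alert threshold at 110:
Round 1 — app-b, lb-2 page on-call (initial).
  edge-1: +55 → 55 < 110
  lb-1: +75 → 75 ≥ 70
Round 2 — lb-1 pages on-call.
  edge-1: +80 → 135 ≥ 110
Round 3 — edge-1 pages on-call.
No further pages.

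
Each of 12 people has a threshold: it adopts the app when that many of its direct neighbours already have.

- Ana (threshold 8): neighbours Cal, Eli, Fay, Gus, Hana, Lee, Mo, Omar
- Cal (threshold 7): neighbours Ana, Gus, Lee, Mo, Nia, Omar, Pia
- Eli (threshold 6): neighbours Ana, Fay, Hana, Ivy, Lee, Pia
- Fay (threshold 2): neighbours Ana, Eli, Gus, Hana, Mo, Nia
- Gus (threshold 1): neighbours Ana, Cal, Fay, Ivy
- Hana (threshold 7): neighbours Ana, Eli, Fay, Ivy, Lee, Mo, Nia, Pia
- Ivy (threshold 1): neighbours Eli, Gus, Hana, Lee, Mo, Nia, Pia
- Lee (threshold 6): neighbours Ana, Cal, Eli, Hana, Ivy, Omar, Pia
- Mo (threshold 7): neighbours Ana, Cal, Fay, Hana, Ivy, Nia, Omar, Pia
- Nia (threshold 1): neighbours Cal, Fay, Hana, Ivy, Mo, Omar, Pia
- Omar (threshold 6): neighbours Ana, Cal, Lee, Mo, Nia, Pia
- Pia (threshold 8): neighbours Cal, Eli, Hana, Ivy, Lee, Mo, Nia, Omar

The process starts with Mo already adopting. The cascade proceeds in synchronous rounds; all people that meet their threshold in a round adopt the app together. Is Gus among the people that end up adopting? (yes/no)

Round 1 — Mo adopts the app (initial).
Round 2 — checking thresholds:
  Ana: 1 of 8 neighbours < 8, below threshold.
  Cal: 1 of 7 neighbours < 7, below threshold.
  Fay: 1 of 6 neighbours < 2, below threshold.
  Hana: 1 of 8 neighbours < 7, below threshold.
  Ivy: 1 of 7 neighbours ≥ 1, adopts the app.
  Nia: 1 of 7 neighbours ≥ 1, adopts the app.
  Omar: 1 of 6 neighbours < 6, below threshold.
  Pia: 1 of 8 neighbours < 8, below threshold.
Round 3 — checking thresholds:
  Ana: 1 of 8 neighbours < 8, below threshold.
  Cal: 2 of 7 neighbours < 7, below threshold.
  Eli: 1 of 6 neighbours < 6, below threshold.
  Fay: 2 of 6 neighbours ≥ 2, adopts the app.
  Gus: 1 of 4 neighbours ≥ 1, adopts the app.
  Hana: 3 of 8 neighbours < 7, below threshold.
  Lee: 1 of 7 neighbours < 6, below threshold.
  Omar: 2 of 6 neighbours < 6, below threshold.
  Pia: 3 of 8 neighbours < 8, below threshold.
Round 4 — no new adoptions; cascade stops.

yes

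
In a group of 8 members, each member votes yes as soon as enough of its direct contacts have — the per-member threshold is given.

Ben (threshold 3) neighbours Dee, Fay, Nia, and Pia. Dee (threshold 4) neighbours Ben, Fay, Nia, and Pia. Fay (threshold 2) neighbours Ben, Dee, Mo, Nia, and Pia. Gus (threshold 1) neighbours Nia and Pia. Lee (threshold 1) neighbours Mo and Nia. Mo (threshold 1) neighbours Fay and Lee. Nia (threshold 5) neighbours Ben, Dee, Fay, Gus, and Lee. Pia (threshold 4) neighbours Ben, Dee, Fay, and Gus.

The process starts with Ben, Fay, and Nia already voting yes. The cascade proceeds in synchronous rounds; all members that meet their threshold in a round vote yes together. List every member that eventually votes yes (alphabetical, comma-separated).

Round 1 — Ben, Fay, Nia vote yes (initial).
Round 2 — checking thresholds:
  Dee: 3 of 4 neighbours < 4, below threshold.
  Gus: 1 of 2 neighbours ≥ 1, votes yes.
  Lee: 1 of 2 neighbours ≥ 1, votes yes.
  Mo: 1 of 2 neighbours ≥ 1, votes yes.
  Pia: 2 of 4 neighbours < 4, below threshold.
Round 3 — no new yes votes; cascade stops.

Ben, Fay, Gus, Lee, Mo, Nia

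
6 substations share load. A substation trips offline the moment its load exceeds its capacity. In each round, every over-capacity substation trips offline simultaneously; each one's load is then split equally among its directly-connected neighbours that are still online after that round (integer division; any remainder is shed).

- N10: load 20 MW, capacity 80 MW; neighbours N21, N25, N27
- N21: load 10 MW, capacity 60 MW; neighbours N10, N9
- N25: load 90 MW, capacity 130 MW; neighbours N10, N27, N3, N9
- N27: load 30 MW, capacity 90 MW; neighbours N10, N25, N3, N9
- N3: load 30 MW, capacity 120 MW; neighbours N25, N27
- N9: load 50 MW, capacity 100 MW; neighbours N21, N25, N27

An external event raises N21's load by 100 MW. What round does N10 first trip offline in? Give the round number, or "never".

4

Round 1 — N21 at 110 > 60. N21 trips offline.
  N21 sheds 110 MW to N10, N9: 55 each.
    N10: 20+55 = 75 ≤ 80
    N9: 50+55 = 105 > 100
Round 2 — N9 trips offline.
  N9 sheds 105 MW to N25, N27: 52 each (1 lost).
    N25: 90+52 = 142 > 130
    N27: 30+52 = 82 ≤ 90
Round 3 — N25 trips offline.
  N25 sheds 142 MW to N10, N27, N3: 47 each (1 lost).
    N10: 75+47 = 122 > 80
    N27: 82+47 = 129 > 90
    N3: 30+47 = 77 ≤ 120
Round 4 — N10, N27 trip offline.
  N10 sheds 122 MW: no online neighbours, lost.
  N27 sheds 129 MW to N3: 129 each.
    N3: 77+129 = 206 > 120
Round 5 — N3 trips offline.
  N3 sheds 206 MW: no online neighbours, lost.
No further trips.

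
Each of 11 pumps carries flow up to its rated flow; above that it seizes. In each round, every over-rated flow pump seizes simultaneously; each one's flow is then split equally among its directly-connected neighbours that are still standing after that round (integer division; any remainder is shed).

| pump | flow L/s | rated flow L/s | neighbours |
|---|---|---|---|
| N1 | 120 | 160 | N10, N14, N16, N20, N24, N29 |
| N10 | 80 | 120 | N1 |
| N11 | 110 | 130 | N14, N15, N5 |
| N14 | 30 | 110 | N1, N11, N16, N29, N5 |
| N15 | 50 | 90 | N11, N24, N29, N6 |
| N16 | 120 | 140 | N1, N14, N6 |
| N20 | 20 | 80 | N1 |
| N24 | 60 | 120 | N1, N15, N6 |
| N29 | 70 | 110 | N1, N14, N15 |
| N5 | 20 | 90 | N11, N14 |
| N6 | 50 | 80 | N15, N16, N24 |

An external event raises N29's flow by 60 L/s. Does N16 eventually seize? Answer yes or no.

Round 1 — N29 at 130 > 110. N29 seizes.
  N29 sheds 130 L/s to N1, N14, N15: 43 each (1 lost).
    N1: 120+43 = 163 > 160
    N14: 30+43 = 73 ≤ 110
    N15: 50+43 = 93 > 90
Round 2 — N1, N15 seize.
  N1 sheds 163 L/s to N10, N14, N16, N20, N24: 32 each (3 lost).
    N10: 80+32 = 112 ≤ 120
    N14: 73+32 = 105 ≤ 110
    N16: 120+32 = 152 > 140
    N20: 20+32 = 52 ≤ 80
    N24: 60+32 = 92 ≤ 120
  N15 sheds 93 L/s to N11, N24, N6: 31 each.
    N11: 110+31 = 141 > 130
    N24: 92+31 = 123 > 120
    N6: 50+31 = 81 > 80
Round 3 — N11, N16, N24, N6 seize.
  N11 sheds 141 L/s to N14, N5: 70 each (1 lost).
    N14: 105+70 = 175 > 110
    N5: 20+70 = 90 ≤ 90
  N16 sheds 152 L/s to N14: 152 each.
    N14: 175+152 = 327 > 110
  N24 sheds 123 L/s: no online neighbours, lost.
  N6 sheds 81 L/s: no online neighbours, lost.
Round 4 — N14 seizes.
  N14 sheds 327 L/s to N5: 327 each.
    N5: 90+327 = 417 > 90
Round 5 — N5 seizes.
  N5 sheds 417 L/s: no online neighbours, lost.
No further seizures.

yes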